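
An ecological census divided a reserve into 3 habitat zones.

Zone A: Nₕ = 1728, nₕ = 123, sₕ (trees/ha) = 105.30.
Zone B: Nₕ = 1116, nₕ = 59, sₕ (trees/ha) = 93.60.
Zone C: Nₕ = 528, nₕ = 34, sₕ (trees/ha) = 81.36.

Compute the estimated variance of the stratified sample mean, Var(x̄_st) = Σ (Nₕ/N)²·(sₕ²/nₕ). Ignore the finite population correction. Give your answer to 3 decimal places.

N = 3372; Wₕ = Nₕ/N.
zone A: (1728/3372)²·105.30²/123 = 23.673582
zone B: (1116/3372)²·93.60²/59 = 16.264958
zone C: (528/3372)²·81.36²/34 = 4.773486
Sum = 44.712026 → 44.712.

44.712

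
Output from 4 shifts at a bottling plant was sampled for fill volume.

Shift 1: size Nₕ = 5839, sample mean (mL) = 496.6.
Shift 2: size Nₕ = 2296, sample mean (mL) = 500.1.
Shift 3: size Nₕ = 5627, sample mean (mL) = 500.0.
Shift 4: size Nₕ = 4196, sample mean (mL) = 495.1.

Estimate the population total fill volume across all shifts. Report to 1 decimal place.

8938816.6

1: 5839·496.6 = 2899647.4
2: 2296·500.1 = 1148229.6
3: 5627·500.0 = 2813500
4: 4196·495.1 = 2077439.6
τ̂ = Σ Nₕx̄ₕ = 8938816.6.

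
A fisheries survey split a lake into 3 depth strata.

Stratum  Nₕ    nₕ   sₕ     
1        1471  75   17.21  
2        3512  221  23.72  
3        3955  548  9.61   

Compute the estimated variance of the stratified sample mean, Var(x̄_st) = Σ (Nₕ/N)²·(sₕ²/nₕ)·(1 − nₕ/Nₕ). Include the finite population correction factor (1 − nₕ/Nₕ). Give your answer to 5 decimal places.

N = 8938; Wₕ = Nₕ/N.
stratum 1: (1471/8938)²·17.21²/75·(1 − 75/1471) = 0.10151211
stratum 2: (3512/8938)²·23.72²/221·(1 − 221/3512) = 0.36833143
stratum 3: (3955/8938)²·9.61²/548·(1 − 548/3955) = 0.02842524
Sum = 0.49826879 → 0.49827.

0.49827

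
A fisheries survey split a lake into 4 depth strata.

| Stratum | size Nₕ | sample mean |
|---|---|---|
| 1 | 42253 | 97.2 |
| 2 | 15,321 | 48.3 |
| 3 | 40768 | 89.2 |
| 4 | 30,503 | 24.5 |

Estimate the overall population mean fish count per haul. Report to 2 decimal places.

71.64

N = 128845; weights Wₕ = Nₕ/N = (0.3279, 0.1189, 0.3164, 0.2367).
x̄_st = Σ Wₕ·x̄ₕ = 0.3279·97.2 + 0.1189·48.3 + 0.3164·89.2 + 0.2367·24.5 ≈ 71.6429...
→ 71.64.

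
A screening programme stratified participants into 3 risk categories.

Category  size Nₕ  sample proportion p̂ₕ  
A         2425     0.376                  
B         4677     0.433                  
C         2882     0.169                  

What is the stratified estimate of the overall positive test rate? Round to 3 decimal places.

0.343

N = 2425 + 4677 + 2882 = 9984.
Overall proportion = Σ (Nₕ/N)·p̂ₕ.
Σ Nₕp̂ₕ = 911.8 + 2025.141 + 487.058 = 3423.999.
3423.999 / 9984 = 0.34295... → 0.343.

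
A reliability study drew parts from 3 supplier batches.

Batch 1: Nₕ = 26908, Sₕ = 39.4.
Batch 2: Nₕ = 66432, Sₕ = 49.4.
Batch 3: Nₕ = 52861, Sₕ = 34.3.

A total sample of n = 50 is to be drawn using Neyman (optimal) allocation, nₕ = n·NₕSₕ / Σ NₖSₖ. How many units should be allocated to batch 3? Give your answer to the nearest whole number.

15

1: NₕSₕ = 26908·39.4 = 1060175.2
2: NₕSₕ = 66432·49.4 = 3281740.8
3: NₕSₕ = 52861·34.3 = 1813132.3
Σ NₕSₕ = 6155048.3.
n_3 = 50·1813132.3/6155048.3 = 14.729... → 15.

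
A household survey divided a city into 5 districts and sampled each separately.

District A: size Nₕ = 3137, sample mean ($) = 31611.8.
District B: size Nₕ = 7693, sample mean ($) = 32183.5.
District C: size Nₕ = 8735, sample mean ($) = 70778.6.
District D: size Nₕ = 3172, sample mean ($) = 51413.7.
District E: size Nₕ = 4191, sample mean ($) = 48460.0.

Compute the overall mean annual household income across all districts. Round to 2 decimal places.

N = 26928; weights Wₕ = Nₕ/N = (0.1165, 0.2857, 0.3244, 0.1178, 0.1556).
x̄_st = Σ Wₕ·x̄ₕ = 0.1165·31611.8 + 0.2857·32183.5 + 0.3244·70778.6 + 0.1178·51413.7 + 0.1556·48460.0 ≈ 49434.9773...
→ 49434.98.

49434.98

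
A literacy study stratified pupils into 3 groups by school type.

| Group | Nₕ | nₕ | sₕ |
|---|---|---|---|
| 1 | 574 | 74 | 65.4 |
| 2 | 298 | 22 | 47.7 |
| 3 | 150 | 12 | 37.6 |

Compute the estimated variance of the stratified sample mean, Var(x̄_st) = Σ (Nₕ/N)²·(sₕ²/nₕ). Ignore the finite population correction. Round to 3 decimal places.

N = 1022; Wₕ = Nₕ/N.
group 1: (574/1022)²·65.4²/74 = 18.232481
group 2: (298/1022)²·47.7²/22 = 8.793157
group 3: (150/1022)²·37.6²/12 = 2.537904
Sum = 29.563542 → 29.564.

29.564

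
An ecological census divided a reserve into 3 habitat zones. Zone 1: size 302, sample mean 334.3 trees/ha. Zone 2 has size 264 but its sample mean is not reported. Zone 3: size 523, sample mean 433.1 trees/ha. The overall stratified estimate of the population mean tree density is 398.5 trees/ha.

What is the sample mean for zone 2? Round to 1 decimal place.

403.4

N = 302 + 264 + 523 = 1089.
Overall total = μ·N = 398.5·1089 = 433966.5.
Subtract the known strata: 302·334.3 + 523·433.1 = 327469.9.
Remaining total for zone 2: 433966.5 − 327469.9 = 106496.6.
Divide by its size: 106496.6 / 264 = 403.396... → 403.4.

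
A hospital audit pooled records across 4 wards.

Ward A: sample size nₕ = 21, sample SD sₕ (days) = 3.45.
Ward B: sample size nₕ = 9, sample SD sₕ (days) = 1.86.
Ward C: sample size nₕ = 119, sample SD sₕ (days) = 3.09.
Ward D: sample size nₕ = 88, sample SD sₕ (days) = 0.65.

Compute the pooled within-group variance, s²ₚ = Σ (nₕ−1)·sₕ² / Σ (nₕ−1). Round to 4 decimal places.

6.1337

Degrees of freedom: 20 + 8 + 118 + 87 = 233.
Σ(nₕ−1)sₕ² = 20·11.9025 + 8·3.4596 + 118·9.5481 + 87·0.4225 = 1429.1601.
s²ₚ = 1429.1601 / 233 = 6.133734... → 6.1337.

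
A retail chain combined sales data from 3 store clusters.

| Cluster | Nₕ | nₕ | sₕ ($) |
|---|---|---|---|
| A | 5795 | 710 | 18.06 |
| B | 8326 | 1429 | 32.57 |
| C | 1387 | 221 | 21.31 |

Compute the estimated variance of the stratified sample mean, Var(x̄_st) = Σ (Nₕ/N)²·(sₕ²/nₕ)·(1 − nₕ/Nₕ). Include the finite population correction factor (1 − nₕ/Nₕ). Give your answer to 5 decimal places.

N = 15508. Term for each stratum: Wₕ²sₕ²/nₕ·(1−nₕ/Nₕ).
Var(x̄_st) = 0.05628724 + 0.17725085 + 0.01381777 = 0.24735587 → 0.24736.

0.24736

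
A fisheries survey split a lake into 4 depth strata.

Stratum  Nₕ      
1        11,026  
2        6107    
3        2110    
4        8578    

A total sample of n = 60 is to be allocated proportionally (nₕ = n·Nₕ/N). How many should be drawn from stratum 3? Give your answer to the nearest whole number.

5

N = 11026 + 6107 + 2110 + 8578 = 27821.
n_3 = 60·2110/27821 = 4.551... → 5.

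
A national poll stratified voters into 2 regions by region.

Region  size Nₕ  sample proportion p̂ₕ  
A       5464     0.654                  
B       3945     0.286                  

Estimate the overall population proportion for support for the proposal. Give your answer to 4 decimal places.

0.4997

N = 5464 + 3945 = 9409.
Overall proportion = Σ (Nₕ/N)·p̂ₕ.
Σ Nₕp̂ₕ = 3573.456 + 1128.27 = 4701.726.
4701.726 / 9409 = 0.499705... → 0.4997.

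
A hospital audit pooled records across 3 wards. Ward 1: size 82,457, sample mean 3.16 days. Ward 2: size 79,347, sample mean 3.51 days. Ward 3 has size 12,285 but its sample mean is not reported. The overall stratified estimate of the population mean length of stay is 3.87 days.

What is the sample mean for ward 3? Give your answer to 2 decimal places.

Σ Nₕx̄ₕ = N·μ, so 12285·x̄_3 = 174089·3.87 − (82457·3.16 + 79347·3.51).
= 673724.43 − 539072.09 = 134652.34.
x̄_3 = 134652.34 / 12285 = 10.9607... → 10.96.

10.96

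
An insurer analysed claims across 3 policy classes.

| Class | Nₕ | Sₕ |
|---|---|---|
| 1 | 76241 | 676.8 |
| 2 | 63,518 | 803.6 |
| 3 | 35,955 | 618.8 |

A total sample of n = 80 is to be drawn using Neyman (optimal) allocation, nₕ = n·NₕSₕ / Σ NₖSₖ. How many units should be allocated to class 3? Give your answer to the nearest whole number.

14

1: NₕSₕ = 76241·676.8 = 51599908.8
2: NₕSₕ = 63518·803.6 = 51043064.8
3: NₕSₕ = 35955·618.8 = 22248954
Σ NₕSₕ = 124891927.6.
n_3 = 80·22248954/124891927.6 = 14.252... → 14.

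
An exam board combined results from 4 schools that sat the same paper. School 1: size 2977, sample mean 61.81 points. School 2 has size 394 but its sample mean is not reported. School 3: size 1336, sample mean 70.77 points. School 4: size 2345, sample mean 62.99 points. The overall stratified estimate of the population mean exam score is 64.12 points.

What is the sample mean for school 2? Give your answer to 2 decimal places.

65.75

N = 2977 + 394 + 1336 + 2345 = 7052.
Overall total = μ·N = 64.12·7052 = 452174.24.
Subtract the known strata: 2977·61.81 + 1336·70.77 + 2345·62.99 = 426268.64.
Remaining total for school 2: 452174.24 − 426268.64 = 25905.6.
Divide by its size: 25905.6 / 394 = 65.7503... → 65.75.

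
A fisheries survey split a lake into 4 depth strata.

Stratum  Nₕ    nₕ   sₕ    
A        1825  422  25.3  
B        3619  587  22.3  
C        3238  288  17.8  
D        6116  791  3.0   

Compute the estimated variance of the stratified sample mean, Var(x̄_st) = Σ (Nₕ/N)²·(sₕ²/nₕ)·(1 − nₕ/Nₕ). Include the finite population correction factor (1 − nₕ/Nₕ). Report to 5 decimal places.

N = 14798; Wₕ = Nₕ/N.
stratum A: (1825/14798)²·25.3²/422·(1 − 422/1825) = 0.01773549
stratum B: (3619/14798)²·22.3²/587·(1 − 587/3619) = 0.04245055
stratum C: (3238/14798)²·17.8²/288·(1 − 288/3238) = 0.04798885
stratum D: (6116/14798)²·3.0²/791·(1 − 791/6116) = 0.00169218
Sum = 0.10986707 → 0.10987.

0.10987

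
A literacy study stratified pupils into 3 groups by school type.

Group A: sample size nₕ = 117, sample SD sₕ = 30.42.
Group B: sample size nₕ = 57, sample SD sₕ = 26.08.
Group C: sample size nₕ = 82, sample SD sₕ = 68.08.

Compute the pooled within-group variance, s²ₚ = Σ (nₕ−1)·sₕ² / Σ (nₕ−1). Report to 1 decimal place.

2058.7

Degrees of freedom: 116 + 56 + 81 = 253.
Σ(nₕ−1)sₕ² = 116·925.3764 + 56·680.1664 + 81·4634.8864 = 520858.7792.
s²ₚ = 520858.7792 / 253 = 2058.730... → 2058.7.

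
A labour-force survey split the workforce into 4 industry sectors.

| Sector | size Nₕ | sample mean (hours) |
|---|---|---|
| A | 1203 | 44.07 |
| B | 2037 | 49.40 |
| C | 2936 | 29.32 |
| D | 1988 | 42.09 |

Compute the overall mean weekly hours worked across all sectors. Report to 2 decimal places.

x̄_st = (Σ Nₕx̄ₕ) / (Σ Nₕ) = (1203·44.07 + 2037·49.40 + 2936·29.32 + 1988·42.09) / 8164
= 323402.45 / 8164 = 39.6132... → 39.61.

39.61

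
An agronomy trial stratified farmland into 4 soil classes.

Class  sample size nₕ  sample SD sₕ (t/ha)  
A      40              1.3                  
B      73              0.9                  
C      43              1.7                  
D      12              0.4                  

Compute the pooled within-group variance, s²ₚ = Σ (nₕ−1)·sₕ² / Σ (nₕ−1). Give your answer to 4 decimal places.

1.5084

A: (40−1)·1.3² = 39·1.69 = 65.91
B: (73−1)·0.9² = 72·0.81 = 58.32
C: (43−1)·1.7² = 42·2.89 = 121.38
D: (12−1)·0.4² = 11·0.16 = 1.76
Numerator = 247.37; denominator = Σ(nₕ−1) = 164.
s²ₚ = 247.37/164 = 1.508354... → 1.5084.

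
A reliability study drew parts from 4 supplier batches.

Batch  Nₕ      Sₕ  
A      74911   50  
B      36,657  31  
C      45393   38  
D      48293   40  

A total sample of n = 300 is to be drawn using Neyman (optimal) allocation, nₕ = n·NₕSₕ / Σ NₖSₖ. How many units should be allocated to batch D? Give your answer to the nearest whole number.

68

Σ NₕSₕ = 74911·50 + 36657·31 + 45393·38 + 48293·40 = 8538571.
Share for D: 1931720/8538571 = 0.22623.
n_D = 300 × 0.22623 = 67.870... → 68.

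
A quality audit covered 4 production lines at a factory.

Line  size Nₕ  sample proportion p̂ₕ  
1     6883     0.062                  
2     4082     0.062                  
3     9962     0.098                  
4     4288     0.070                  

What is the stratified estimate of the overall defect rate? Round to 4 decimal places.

0.0776

Wₕ = Nₕ/N with N = 25215: 0.2730, 0.1619, 0.3951, 0.1701.
p̂_st = 0.2730·0.062 + 0.1619·0.062 + 0.3951·0.098 + 0.1701·0.070 ≈ 0.077583... → 0.0776.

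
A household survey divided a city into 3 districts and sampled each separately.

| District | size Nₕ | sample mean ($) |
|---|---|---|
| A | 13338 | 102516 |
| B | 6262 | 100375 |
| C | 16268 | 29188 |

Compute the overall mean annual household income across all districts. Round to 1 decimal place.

N = 35868; weights Wₕ = Nₕ/N = (0.3719, 0.1746, 0.4536).
x̄_st = Σ Wₕ·x̄ₕ = 0.3719·102516 + 0.1746·100375 + 0.4536·29188 ≈ 68884.160...
→ 68884.2.

68884.2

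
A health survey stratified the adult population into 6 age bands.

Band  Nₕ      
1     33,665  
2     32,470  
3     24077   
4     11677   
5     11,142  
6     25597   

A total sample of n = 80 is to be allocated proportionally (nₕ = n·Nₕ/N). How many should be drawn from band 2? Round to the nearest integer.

Share of band 2 = 32470/138628 = 0.23422.
Allocate 80 × 0.23422 = 18.738... → 19.

19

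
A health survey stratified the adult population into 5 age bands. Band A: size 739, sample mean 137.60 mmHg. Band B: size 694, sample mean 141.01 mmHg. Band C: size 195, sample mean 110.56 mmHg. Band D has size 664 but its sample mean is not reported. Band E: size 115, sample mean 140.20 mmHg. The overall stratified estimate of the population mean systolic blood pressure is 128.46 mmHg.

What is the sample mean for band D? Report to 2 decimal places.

108.39

N = 739 + 694 + 195 + 664 + 115 = 2407.
Overall total = μ·N = 128.46·2407 = 309203.22.
Subtract the known strata: 739·137.60 + 694·141.01 + 195·110.56 + 115·140.20 = 237229.54.
Remaining total for band D: 309203.22 − 237229.54 = 71973.68.
Divide by its size: 71973.68 / 664 = 108.3941... → 108.39.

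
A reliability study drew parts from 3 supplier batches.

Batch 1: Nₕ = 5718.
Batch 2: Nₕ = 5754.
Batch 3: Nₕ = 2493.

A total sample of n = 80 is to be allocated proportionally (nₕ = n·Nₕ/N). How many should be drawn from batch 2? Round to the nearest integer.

Share of batch 2 = 5754/13965 = 0.41203.
Allocate 80 × 0.41203 = 32.962... → 33.

33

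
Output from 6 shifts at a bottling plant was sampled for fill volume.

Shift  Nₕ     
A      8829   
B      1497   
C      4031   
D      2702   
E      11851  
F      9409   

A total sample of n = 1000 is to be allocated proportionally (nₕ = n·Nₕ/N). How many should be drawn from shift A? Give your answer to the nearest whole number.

N = 8829 + 1497 + 4031 + 2702 + 11851 + 9409 = 38319.
n_A = 1000·8829/38319 = 230.408... → 230.

230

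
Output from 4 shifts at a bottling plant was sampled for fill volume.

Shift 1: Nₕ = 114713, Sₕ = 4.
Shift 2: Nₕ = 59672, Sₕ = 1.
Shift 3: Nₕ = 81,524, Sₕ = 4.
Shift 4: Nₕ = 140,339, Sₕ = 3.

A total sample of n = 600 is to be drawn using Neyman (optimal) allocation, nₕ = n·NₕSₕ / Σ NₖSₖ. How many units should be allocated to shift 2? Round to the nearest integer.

1: NₕSₕ = 114713·4 = 458852
2: NₕSₕ = 59672·1 = 59672
3: NₕSₕ = 81524·4 = 326096
4: NₕSₕ = 140339·3 = 421017
Σ NₕSₕ = 1265637.
n_2 = 600·59672/1265637 = 28.289... → 28.

28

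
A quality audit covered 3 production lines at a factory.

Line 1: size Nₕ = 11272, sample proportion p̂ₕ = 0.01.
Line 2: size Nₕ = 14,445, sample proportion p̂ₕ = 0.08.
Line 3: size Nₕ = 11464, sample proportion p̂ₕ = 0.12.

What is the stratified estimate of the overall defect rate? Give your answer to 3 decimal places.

0.071

N = 11272 + 14445 + 11464 = 37181.
Overall proportion = Σ (Nₕ/N)·p̂ₕ.
Σ Nₕp̂ₕ = 112.72 + 1155.6 + 1375.68 = 2644.
2644 / 37181 = 0.07111... → 0.071.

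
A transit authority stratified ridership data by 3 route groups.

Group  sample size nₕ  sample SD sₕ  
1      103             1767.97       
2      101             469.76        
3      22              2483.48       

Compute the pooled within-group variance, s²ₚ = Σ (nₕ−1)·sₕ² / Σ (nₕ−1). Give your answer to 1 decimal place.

2109470.0

Degrees of freedom: 102 + 100 + 21 = 223.
Σ(nₕ−1)sₕ² = 102·3125717.9209 + 100·220674.4576 + 21·6167672.9104 = 470411804.8102.
s²ₚ = 470411804.8102 / 223 = 2109469.977... → 2109470.0.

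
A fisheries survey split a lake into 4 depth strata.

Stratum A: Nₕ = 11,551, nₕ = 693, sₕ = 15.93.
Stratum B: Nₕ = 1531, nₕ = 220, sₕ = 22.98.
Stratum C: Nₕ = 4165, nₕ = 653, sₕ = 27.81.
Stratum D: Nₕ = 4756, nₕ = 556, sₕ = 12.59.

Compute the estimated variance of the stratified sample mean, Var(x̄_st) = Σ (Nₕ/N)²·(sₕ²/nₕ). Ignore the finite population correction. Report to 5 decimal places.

0.16830

N = 22003; Wₕ = Nₕ/N.
stratum A: (11551/22003)²·15.93²/693 = 0.10091917
stratum B: (1531/22003)²·22.98²/220 = 0.01162155
stratum C: (4165/22003)²·27.81²/653 = 0.04243801
stratum D: (4756/22003)²·12.59²/556 = 0.01331977
Sum = 0.16829850 → 0.16830.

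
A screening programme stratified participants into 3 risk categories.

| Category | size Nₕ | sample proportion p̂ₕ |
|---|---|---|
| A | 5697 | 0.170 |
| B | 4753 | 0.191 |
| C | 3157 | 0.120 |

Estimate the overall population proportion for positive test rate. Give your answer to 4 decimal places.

0.1657

N = 5697 + 4753 + 3157 = 13607.
Overall proportion = Σ (Nₕ/N)·p̂ₕ.
Σ Nₕp̂ₕ = 968.49 + 907.823 + 378.84 = 2255.153.
2255.153 / 13607 = 0.165735... → 0.1657.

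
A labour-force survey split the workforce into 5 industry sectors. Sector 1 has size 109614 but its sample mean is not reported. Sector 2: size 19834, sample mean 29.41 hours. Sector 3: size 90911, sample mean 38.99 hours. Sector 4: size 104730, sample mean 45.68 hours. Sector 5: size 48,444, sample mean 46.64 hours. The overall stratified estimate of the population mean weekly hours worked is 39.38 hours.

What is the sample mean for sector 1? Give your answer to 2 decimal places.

N = 109614 + 19834 + 90911 + 104730 + 48444 = 373533.
Overall total = μ·N = 39.38·373533 = 14709729.54.
Subtract the known strata: 19834·29.41 + 90911·38.99 + 104730·45.68 + 48444·46.64 = 11171432.39.
Remaining total for sector 1: 14709729.54 − 11171432.39 = 3538297.15.
Divide by its size: 3538297.15 / 109614 = 32.2796... → 32.28.

32.28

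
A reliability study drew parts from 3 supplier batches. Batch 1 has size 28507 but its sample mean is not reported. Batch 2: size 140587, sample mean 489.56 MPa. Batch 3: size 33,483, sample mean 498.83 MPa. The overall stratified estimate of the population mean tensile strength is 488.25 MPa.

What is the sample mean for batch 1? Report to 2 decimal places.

469.36

Σ Nₕx̄ₕ = N·μ, so 28507·x̄_1 = 202577·488.25 − (140587·489.56 + 33483·498.83).
= 98908220.25 − 85528096.61 = 13380123.64.
x̄_1 = 13380123.64 / 28507 = 469.3627... → 469.36.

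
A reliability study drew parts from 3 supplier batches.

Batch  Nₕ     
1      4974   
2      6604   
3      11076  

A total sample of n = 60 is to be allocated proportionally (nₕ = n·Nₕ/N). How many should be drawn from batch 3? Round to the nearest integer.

29

Share of batch 3 = 11076/22654 = 0.48892.
Allocate 60 × 0.48892 = 29.335... → 29.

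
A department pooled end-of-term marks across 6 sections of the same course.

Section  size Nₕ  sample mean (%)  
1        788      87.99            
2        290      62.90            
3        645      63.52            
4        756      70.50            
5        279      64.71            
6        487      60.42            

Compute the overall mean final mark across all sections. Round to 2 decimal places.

x̄_st = (Σ Nₕx̄ₕ) / (Σ Nₕ) = (788·87.99 + 290·62.90 + 645·63.52 + 756·70.50 + 279·64.71 + 487·60.42) / 3245
= 229324.15 / 3245 = 70.67 → 70.67.

70.67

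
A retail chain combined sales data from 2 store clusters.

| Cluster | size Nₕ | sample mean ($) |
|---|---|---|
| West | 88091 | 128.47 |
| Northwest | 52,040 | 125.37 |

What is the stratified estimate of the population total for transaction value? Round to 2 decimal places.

17841305.57

West: 88091·128.47 = 11317050.77
Northwest: 52040·125.37 = 6524254.8
τ̂ = Σ Nₕx̄ₕ = 17841305.57.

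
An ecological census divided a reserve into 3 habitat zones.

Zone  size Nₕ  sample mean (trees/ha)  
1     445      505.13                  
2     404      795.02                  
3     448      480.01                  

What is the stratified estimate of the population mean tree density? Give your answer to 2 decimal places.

x̄_st = (Σ Nₕx̄ₕ) / (Σ Nₕ) = (445·505.13 + 404·795.02 + 448·480.01) / 1297
= 761015.41 / 1297 = 586.7505... → 586.75.

586.75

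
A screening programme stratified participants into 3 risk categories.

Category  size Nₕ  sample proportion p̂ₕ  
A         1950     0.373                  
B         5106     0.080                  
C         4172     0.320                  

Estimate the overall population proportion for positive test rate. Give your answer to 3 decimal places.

N = 1950 + 5106 + 4172 = 11228.
Overall proportion = Σ (Nₕ/N)·p̂ₕ.
Σ Nₕp̂ₕ = 727.35 + 408.48 + 1335.04 = 2470.87.
2470.87 / 11228 = 0.22006... → 0.220.

0.220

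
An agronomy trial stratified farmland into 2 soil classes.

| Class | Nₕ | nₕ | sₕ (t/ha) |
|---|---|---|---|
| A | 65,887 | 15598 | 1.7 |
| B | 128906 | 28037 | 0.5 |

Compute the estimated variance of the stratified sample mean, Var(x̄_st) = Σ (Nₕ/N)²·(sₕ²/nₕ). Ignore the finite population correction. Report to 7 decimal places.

0.0000251

N = 194793; Wₕ = Nₕ/N.
class A: (65887/194793)²·1.7²/15598 = 0.0000211974
class B: (128906/194793)²·0.5²/28037 = 0.0000039049
Sum = 0.0000251022 → 0.0000251.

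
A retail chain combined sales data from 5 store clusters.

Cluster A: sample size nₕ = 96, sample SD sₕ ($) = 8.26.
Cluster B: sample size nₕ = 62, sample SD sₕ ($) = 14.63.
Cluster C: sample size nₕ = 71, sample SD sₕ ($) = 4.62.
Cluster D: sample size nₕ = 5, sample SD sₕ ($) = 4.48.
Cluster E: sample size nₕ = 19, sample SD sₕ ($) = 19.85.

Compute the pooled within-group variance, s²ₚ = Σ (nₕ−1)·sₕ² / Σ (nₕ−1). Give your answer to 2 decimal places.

113.73

Degrees of freedom: 95 + 61 + 70 + 4 + 18 = 248.
Σ(nₕ−1)sₕ² = 95·68.2276 + 61·214.0369 + 70·21.3444 + 4·20.0704 + 18·394.0225 = 28204.6675.
s²ₚ = 28204.6675 / 248 = 113.7285... → 113.73.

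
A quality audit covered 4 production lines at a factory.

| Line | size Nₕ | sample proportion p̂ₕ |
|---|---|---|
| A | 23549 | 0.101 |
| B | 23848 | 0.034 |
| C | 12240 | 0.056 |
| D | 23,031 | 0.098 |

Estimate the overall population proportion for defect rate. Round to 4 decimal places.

N = 23549 + 23848 + 12240 + 23031 = 82668.
Overall proportion = Σ (Nₕ/N)·p̂ₕ.
Σ Nₕp̂ₕ = 2378.449 + 810.832 + 685.44 + 2257.038 = 6131.759.
6131.759 / 82668 = 0.074173... → 0.0742.

0.0742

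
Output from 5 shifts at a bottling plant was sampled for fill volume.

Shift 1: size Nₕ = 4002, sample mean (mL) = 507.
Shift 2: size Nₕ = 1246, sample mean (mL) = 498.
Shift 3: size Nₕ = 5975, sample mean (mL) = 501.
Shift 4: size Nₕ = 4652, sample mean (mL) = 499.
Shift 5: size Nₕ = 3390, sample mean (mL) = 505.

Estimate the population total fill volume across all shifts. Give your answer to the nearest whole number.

1: 4002·507 = 2029014
2: 1246·498 = 620508
3: 5975·501 = 2993475
4: 4652·499 = 2321348
5: 3390·505 = 1711950
τ̂ = Σ Nₕx̄ₕ = 9676295.

9676295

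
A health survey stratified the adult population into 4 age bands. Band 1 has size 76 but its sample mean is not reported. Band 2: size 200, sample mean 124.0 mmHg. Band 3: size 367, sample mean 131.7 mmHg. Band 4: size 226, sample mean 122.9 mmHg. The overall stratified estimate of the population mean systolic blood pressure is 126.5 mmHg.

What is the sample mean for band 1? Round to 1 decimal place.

118.7

N = 76 + 200 + 367 + 226 = 869.
Overall total = μ·N = 126.5·869 = 109928.5.
Subtract the known strata: 200·124.0 + 367·131.7 + 226·122.9 = 100909.3.
Remaining total for band 1: 109928.5 − 100909.3 = 9019.2.
Divide by its size: 9019.2 / 76 = 118.674... → 118.7.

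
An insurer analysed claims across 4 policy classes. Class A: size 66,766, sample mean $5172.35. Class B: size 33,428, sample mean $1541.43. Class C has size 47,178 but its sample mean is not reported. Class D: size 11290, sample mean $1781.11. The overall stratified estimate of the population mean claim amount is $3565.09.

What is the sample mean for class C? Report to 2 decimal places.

3151.29

Σ Nₕx̄ₕ = N·μ, so 47178·x̄_C = 158662·3565.09 − (66766·5172.35 + 33428·1541.43 + 11290·1781.11).
= 565644309.58 − 416972774.04 = 148671535.54.
x̄_C = 148671535.54 / 47178 = 3151.2895... → 3151.29.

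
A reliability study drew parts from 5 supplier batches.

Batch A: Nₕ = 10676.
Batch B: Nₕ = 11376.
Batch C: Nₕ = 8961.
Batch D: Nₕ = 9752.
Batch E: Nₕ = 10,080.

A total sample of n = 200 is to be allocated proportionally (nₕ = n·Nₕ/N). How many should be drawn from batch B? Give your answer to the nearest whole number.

45

Share of batch B = 11376/50845 = 0.22374.
Allocate 200 × 0.22374 = 44.748... → 45.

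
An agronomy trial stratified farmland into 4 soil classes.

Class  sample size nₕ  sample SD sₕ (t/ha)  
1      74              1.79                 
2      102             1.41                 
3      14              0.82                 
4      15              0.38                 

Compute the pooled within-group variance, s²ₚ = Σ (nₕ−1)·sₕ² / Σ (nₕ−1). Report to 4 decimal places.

2.2162

Degrees of freedom: 73 + 101 + 13 + 14 = 201.
Σ(nₕ−1)sₕ² = 73·3.2041 + 101·1.9881 + 13·0.6724 + 14·0.1444 = 445.4602.
s²ₚ = 445.4602 / 201 = 2.216220... → 2.2162.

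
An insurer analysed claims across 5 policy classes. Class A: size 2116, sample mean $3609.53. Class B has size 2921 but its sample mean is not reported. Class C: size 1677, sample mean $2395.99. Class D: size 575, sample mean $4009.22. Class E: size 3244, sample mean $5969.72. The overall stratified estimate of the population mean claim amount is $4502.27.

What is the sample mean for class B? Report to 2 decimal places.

Σ Nₕx̄ₕ = N·μ, so 2921·x̄_B = 10533·4502.27 − (2116·3609.53 + 1677·2395.99 + 575·4009.22 + 3244·5969.72).
= 47422409.91 − 33326913.89 = 14095496.02.
x̄_B = 14095496.02 / 2921 = 4825.5721... → 4825.57.

4825.57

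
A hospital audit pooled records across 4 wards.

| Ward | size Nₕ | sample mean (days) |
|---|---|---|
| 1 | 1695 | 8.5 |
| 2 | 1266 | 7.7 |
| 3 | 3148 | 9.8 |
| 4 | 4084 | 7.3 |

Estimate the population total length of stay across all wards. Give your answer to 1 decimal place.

84819.3

Estimate total by summing Nₕ·x̄ₕ over strata.
1695·8.5 + 1266·7.7 + 3148·9.8 + 4084·7.3 = 14407.5 + 9748.2 + 30850.4 + 29813.2 = 84819.3.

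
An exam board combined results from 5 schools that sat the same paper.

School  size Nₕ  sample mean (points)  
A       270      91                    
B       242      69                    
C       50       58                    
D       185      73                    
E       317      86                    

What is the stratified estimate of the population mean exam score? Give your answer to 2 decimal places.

N = 1064; weights Wₕ = Nₕ/N = (0.2538, 0.2274, 0.0470, 0.1739, 0.2979).
x̄_st = Σ Wₕ·x̄ₕ = 0.2538·91 + 0.2274·69 + 0.0470·58 + 0.1739·73 + 0.2979·86 ≈ 79.8261...
→ 79.83.

79.83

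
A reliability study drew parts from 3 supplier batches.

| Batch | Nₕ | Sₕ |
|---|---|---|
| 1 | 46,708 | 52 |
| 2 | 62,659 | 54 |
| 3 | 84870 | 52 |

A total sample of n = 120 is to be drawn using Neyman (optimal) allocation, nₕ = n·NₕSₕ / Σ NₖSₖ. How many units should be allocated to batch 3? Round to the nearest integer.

52

Σ NₕSₕ = 46708·52 + 62659·54 + 84870·52 = 10225642.
Share for 3: 4413240/10225642 = 0.43159.
n_3 = 120 × 0.43159 = 51.790... → 52.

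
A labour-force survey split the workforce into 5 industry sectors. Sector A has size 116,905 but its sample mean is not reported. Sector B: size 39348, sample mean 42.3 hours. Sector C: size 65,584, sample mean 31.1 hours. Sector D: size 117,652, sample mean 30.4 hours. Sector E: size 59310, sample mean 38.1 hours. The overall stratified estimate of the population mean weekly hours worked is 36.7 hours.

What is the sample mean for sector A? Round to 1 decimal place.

N = 116905 + 39348 + 65584 + 117652 + 59310 = 398799.
Overall total = μ·N = 36.7·398799 = 14635923.3.
Subtract the known strata: 39348·42.3 + 65584·31.1 + 117652·30.4 + 59310·38.1 = 9540414.6.
Remaining total for sector A: 14635923.3 − 9540414.6 = 5095508.7.
Divide by its size: 5095508.7 / 116905 = 43.587... → 43.6.

43.6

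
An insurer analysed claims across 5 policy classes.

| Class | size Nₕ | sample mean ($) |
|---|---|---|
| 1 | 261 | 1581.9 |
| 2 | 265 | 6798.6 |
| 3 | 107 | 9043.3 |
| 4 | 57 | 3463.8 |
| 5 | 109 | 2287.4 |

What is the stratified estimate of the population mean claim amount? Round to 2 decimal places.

4541.80

x̄_st = (Σ Nₕx̄ₕ) / (Σ Nₕ) = (261·1581.9 + 265·6798.6 + 107·9043.3 + 57·3463.8 + 109·2287.4) / 799
= 3628901.2 / 799 = 4541.8038... → 4541.80.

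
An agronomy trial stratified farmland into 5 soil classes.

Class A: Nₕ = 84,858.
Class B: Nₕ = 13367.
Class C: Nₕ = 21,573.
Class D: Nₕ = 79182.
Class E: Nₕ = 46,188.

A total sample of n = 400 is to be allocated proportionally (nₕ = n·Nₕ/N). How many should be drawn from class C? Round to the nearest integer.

35

N = 84858 + 13367 + 21573 + 79182 + 46188 = 245168.
n_C = 400·21573/245168 = 35.197... → 35.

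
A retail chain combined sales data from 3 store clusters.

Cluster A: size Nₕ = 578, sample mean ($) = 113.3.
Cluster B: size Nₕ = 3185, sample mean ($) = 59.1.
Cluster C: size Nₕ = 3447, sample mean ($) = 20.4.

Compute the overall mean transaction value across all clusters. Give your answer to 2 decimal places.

N = 578 + 3185 + 3447 = 7210.
Weight each subgroup mean by Nₕ/N and sum.
Σ Nₕx̄ₕ = 578·113.3 + 3185·59.1 + 3447·20.4 = 65487.4 + 188233.5 + 70318.8 = 324039.7.
Divide by N: 324039.7 / 7210 = 44.9431... → 44.94.

44.94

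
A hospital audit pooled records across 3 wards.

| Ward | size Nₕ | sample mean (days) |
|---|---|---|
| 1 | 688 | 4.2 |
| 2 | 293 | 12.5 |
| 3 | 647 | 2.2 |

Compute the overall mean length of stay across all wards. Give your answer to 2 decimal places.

x̄_st = (Σ Nₕx̄ₕ) / (Σ Nₕ) = (688·4.2 + 293·12.5 + 647·2.2) / 1628
= 7975.5 / 1628 = 4.8990... → 4.90.

4.90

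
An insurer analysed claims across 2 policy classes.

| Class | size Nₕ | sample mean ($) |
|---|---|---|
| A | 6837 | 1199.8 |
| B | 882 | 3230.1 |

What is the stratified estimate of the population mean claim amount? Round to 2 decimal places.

1431.79

N = 6837 + 882 = 7719.
Overall mean = Σ (Nₕ/N)·x̄ₕ — weight by population share, not a simple average.
Σ Nₕx̄ₕ = 6837·1199.8 + 882·3230.1 = 8203032.6 + 2848948.2 = 11051980.8.
Divide by N: 11051980.8 / 7719 = 1431.7892... → 1431.79.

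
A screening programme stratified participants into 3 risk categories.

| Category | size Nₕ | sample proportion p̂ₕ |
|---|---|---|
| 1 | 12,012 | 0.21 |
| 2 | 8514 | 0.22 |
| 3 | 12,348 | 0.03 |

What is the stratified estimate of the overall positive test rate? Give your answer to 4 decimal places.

Wₕ = Nₕ/N with N = 32874: 0.3654, 0.2590, 0.3756.
p̂_st = 0.3654·0.21 + 0.2590·0.22 + 0.3756·0.03 ≈ 0.144979... → 0.1450.

0.1450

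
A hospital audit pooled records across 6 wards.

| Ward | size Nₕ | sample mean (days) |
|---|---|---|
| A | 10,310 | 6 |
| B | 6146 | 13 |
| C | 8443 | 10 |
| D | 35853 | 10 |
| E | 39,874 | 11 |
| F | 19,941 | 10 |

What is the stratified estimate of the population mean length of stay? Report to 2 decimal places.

10.14

N = 10310 + 6146 + 8443 + 35853 + 39874 + 19941 = 120567.
Weight each subgroup mean by Nₕ/N and sum.
Σ Nₕx̄ₕ = 10310·6 + 6146·13 + 8443·10 + 35853·10 + 39874·11 + 19941·10 = 61860 + 79898 + 84430 + 358530 + 438614 + 199410 = 1222742.
Divide by N: 1222742 / 120567 = 10.1416... → 10.14.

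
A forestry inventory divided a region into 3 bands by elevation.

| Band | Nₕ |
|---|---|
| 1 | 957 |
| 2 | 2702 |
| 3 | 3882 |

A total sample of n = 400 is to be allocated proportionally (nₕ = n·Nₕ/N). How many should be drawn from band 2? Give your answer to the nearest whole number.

143

Share of band 2 = 2702/7541 = 0.35831.
Allocate 400 × 0.35831 = 143.323... → 143.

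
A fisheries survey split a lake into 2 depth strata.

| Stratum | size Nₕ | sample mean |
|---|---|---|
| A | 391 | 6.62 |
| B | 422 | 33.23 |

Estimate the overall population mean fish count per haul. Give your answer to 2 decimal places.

20.43

N = 813; weights Wₕ = Nₕ/N = (0.4809, 0.5191).
x̄_st = Σ Wₕ·x̄ₕ = 0.4809·6.62 + 0.5191·33.23 ≈ 20.4323...
→ 20.43.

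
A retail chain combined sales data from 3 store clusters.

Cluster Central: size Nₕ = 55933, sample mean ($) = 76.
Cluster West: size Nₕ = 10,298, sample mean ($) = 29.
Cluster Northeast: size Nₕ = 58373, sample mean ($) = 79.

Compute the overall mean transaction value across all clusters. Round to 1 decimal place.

N = 55933 + 10298 + 58373 = 124604.
Overall mean = Σ (Nₕ/N)·x̄ₕ — weight by population share, not a simple average.
Σ Nₕx̄ₕ = 55933·76 + 10298·29 + 58373·79 = 4250908 + 298642 + 4611467 = 9161017.
Divide by N: 9161017 / 124604 = 73.521... → 73.5.

73.5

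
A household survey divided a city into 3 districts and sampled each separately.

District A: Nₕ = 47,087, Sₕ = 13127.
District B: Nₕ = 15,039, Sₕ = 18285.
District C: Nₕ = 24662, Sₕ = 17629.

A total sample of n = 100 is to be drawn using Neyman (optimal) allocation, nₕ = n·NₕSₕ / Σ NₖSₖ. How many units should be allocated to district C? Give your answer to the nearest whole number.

A: NₕSₕ = 47087·13127 = 618111049
B: NₕSₕ = 15039·18285 = 274988115
C: NₕSₕ = 24662·17629 = 434766398
Σ NₕSₕ = 1327865562.
n_C = 100·434766398/1327865562 = 32.742... → 33.

33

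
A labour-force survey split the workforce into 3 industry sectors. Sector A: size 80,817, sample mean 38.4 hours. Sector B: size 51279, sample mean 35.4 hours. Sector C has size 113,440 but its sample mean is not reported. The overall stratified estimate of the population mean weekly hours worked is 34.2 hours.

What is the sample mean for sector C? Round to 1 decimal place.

N = 80817 + 51279 + 113440 = 245536.
Overall total = μ·N = 34.2·245536 = 8397331.2.
Subtract the known strata: 80817·38.4 + 51279·35.4 = 4918649.4.
Remaining total for sector C: 8397331.2 − 4918649.4 = 3478681.8.
Divide by its size: 3478681.8 / 113440 = 30.665... → 30.7.

30.7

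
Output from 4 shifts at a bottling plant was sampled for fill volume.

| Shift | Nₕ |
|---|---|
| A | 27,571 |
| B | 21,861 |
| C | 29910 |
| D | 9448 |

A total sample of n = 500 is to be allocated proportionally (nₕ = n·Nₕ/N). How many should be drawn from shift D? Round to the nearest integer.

53

Share of shift D = 9448/88790 = 0.10641.
Allocate 500 × 0.10641 = 53.204... → 53.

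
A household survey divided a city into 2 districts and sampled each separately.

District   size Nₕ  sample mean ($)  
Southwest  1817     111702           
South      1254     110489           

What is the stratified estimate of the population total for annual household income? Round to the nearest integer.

Population total = Σ Nₕ·x̄ₕ (each stratum's size times its mean).
1817·111702 + 1254·110489 = 202962534 + 138553206 = 341515740.

341515740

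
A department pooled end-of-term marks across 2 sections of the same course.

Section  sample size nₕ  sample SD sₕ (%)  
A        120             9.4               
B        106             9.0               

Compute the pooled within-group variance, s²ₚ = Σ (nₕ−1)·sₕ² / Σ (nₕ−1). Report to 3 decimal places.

Degrees of freedom: 119 + 105 = 224.
Σ(nₕ−1)sₕ² = 119·88.36 + 105·81 = 19019.84.
s²ₚ = 19019.84 / 224 = 84.91 → 84.910.

84.910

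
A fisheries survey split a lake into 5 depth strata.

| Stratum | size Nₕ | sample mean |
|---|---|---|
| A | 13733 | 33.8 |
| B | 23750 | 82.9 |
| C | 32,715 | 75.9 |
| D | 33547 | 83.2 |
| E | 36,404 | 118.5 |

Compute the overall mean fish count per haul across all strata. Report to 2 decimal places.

85.77

N = 140149; weights Wₕ = Nₕ/N = (0.0980, 0.1695, 0.2334, 0.2394, 0.2598).
x̄_st = Σ Wₕ·x̄ₕ = 0.0980·33.8 + 0.1695·82.9 + 0.2334·75.9 + 0.2394·83.2 + 0.2598·118.5 ≈ 85.7737...
→ 85.77.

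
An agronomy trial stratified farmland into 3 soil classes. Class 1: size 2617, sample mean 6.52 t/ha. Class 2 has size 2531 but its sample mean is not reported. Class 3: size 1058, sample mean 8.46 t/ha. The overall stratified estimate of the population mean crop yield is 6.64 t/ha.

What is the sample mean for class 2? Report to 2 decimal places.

6.00

N = 2617 + 2531 + 1058 = 6206.
Overall total = μ·N = 6.64·6206 = 41207.84.
Subtract the known strata: 2617·6.52 + 1058·8.46 = 26013.52.
Remaining total for class 2: 41207.84 − 26013.52 = 15194.32.
Divide by its size: 15194.32 / 2531 = 6.0033... → 6.00.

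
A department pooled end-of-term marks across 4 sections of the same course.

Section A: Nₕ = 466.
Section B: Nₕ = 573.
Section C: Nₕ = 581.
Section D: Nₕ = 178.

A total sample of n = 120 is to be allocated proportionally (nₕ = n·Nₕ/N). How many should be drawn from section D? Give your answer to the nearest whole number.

Share of section D = 178/1798 = 0.09900.
Allocate 120 × 0.09900 = 11.880... → 12.

12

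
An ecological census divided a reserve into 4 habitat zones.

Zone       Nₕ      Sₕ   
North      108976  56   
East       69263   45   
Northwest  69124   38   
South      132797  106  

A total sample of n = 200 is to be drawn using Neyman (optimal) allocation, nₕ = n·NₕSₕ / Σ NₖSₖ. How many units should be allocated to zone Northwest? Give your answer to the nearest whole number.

North: NₕSₕ = 108976·56 = 6102656
East: NₕSₕ = 69263·45 = 3116835
Northwest: NₕSₕ = 69124·38 = 2626712
South: NₕSₕ = 132797·106 = 14076482
Σ NₕSₕ = 25922685.
n_Northwest = 200·2626712/25922685 = 20.266... → 20.

20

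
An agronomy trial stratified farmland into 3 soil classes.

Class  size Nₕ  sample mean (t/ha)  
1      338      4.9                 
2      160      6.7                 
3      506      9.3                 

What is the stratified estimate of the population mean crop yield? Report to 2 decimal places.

7.40

N = 338 + 160 + 506 = 1004.
Weight each subgroup mean by Nₕ/N and sum.
Σ Nₕx̄ₕ = 338·4.9 + 160·6.7 + 506·9.3 = 1656.2 + 1072 + 4705.8 = 7434.
Divide by N: 7434 / 1004 = 7.4044... → 7.40.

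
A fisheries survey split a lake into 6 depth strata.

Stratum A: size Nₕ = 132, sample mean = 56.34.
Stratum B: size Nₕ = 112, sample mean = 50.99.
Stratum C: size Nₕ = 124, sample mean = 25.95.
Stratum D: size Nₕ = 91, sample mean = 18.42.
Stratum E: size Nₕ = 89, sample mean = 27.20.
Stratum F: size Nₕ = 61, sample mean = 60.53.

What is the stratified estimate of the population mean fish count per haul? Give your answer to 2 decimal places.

N = 132 + 112 + 124 + 91 + 89 + 61 = 609.
The stratified mean weights each stratum mean by its population share Nₕ/N.
Σ Nₕx̄ₕ = 132·56.34 + 112·50.99 + 124·25.95 + 91·18.42 + 89·27.20 + 61·60.53 = 7436.88 + 5710.88 + 3217.8 + 1676.22 + 2420.8 + 3692.33 = 24154.91.
Divide by N: 24154.91 / 609 = 39.6632... → 39.66.

39.66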